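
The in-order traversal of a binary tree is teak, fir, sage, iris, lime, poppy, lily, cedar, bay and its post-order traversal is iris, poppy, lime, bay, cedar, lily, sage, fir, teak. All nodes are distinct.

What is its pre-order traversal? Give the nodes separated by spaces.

The last element of post-order is the root; it splits in-order into left and right subtrees.
Root teak: left subtree has 0 nodes { }, right has 8 {fir, sage, iris, lime, poppy, lily, cedar, bay}.
  Root fir: left subtree has 0 nodes { }, right has 7 {sage, iris, lime, poppy, lily, cedar, bay}.
    Root sage: left subtree has 0 nodes { }, right has 6 {iris, lime, poppy, lily, cedar, bay}.
      Root lily: left subtree has 3 nodes {iris, lime, poppy}, right has 2 {cedar, bay}.
        Root lime: left subtree has 1 node {iris}, right has 1 {poppy}.
        Root cedar: left subtree has 0 nodes { }, right has 1 {bay}.

teak fir sage lily lime iris poppy cedar bay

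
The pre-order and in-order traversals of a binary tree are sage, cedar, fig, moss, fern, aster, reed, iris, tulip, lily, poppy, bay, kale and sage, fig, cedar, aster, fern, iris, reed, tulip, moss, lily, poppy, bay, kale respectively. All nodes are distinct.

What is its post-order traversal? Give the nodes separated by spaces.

The first element of pre-order is the root; it splits in-order into left and right subtrees.
Root sage: left subtree has 0 nodes { }, right has 12 {fig, cedar, aster, fern, iris, reed, tulip, moss, lily, poppy, bay, kale}.
  Root cedar: left subtree has 1 node {fig}, right has 10 {aster, fern, iris, reed, tulip, moss, lily, poppy, bay, kale}.
    Root moss: left subtree has 5 nodes {aster, fern, iris, reed, tulip}, right has 4 {lily, poppy, bay, kale}.
      Root fern: left subtree has 1 node {aster}, right has 3 {iris, reed, tulip}.
        Root reed: left subtree has 1 node {iris}, right has 1 {tulip}.
      Root lily: left subtree has 0 nodes { }, right has 3 {poppy, bay, kale}.
        Root poppy: left subtree has 0 nodes { }, right has 2 {bay, kale}.
          Root bay: left subtree has 0 nodes { }, right has 1 {kale}.

fig aster iris tulip reed fern kale bay poppy lily moss cedar sage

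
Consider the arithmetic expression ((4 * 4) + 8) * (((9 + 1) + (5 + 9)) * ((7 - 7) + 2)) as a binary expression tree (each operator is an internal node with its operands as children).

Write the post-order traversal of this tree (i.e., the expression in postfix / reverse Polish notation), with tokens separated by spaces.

Post-order on an expression tree gives postfix notation: for each operator, emit left operand, right operand, then the operator.

4 4 * 8 + 9 1 + 5 9 + + 7 7 - 2 + * *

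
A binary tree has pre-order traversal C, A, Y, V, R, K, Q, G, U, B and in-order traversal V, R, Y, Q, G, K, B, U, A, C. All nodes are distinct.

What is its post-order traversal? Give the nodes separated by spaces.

The first element of pre-order is the root; it splits in-order into left and right subtrees.
Root C: left subtree has 9 nodes {V, R, Y, Q, G, K, B, U, A}, right has 0 { }.
  Root A: left subtree has 8 nodes {V, R, Y, Q, G, K, B, U}, right has 0 { }.
    Root Y: left subtree has 2 nodes {V, R}, right has 5 {Q, G, K, B, U}.
      Root V: left subtree has 0 nodes { }, right has 1 {R}.
      Root K: left subtree has 2 nodes {Q, G}, right has 2 {B, U}.
        Root Q: left subtree has 0 nodes { }, right has 1 {G}.
        Root U: left subtree has 1 node {B}, right has 0 { }.

R V G Q B U K Y A C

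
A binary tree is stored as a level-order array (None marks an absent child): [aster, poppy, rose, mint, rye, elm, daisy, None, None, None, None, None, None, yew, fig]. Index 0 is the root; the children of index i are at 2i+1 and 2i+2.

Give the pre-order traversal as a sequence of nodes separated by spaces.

aster poppy mint rye rose elm daisy yew fig

Pre-order visits the node, then its left subtree, then its right subtree.
Visit aster.
At aster: go left to poppy.
  Visit poppy.
  At poppy: go left to mint.
    mint is a leaf — visit mint.
  At poppy: go right to rye.
    rye is a leaf — visit rye.
At aster: go right to rose.
  Visit rose.
  At rose: go left to elm.
    elm is a leaf — visit elm.
  At rose: go right to daisy.
    Visit daisy.
    At daisy: go left to yew.
      yew is a leaf — visit yew.
    At daisy: go right to fig.
      fig is a leaf — visit fig.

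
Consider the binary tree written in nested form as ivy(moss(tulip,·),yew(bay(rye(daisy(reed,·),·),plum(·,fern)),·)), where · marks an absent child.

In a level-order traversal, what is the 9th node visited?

Level-order visits nodes level by level from the root, left to right within each level.
Level 0: ivy
Level 1: moss, yew
Level 2: tulip, bay
Level 3: rye, plum
Level 4: daisy, fern
Level 5: reed
Full level-order sequence: ivy, moss, yew, tulip, bay, rye, plum, daisy, fern, reed.

fern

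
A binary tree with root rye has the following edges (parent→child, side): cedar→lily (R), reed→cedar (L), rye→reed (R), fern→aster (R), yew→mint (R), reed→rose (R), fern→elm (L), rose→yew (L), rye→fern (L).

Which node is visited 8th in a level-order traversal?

Level-order visits nodes level by level from the root, left to right within each level.
Level 0: rye
Level 1: fern, reed
Level 2: elm, aster, cedar, rose
Level 3: lily, yew
Level 4: mint
Full level-order sequence: rye, fern, reed, elm, aster, cedar, rose, lily, yew, mint.

lily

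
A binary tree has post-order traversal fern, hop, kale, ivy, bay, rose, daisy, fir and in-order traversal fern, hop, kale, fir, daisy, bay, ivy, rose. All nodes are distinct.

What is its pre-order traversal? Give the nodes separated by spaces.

The last element of post-order is the root; it splits in-order into left and right subtrees.
Root fir: left subtree has 3 nodes {fern, hop, kale}, right has 4 {daisy, bay, ivy, rose}.
  Root kale: left subtree has 2 nodes {fern, hop}, right has 0 { }.
    Root hop: left subtree has 1 node {fern}, right has 0 { }.
  Root daisy: left subtree has 0 nodes { }, right has 3 {bay, ivy, rose}.
    Root rose: left subtree has 2 nodes {bay, ivy}, right has 0 { }.
      Root bay: left subtree has 0 nodes { }, right has 1 {ivy}.

fir kale hop fern daisy rose bay ivy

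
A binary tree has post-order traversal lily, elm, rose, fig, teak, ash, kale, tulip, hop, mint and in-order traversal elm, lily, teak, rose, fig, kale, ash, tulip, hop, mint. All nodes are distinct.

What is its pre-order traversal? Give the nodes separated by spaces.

mint hop tulip kale teak elm lily fig rose ash

The last element of post-order is the root; it splits in-order into left and right subtrees.
Root mint: left subtree has 9 nodes {elm, lily, teak, rose, fig, kale, ash, tulip, hop}, right has 0 { }.
  Root hop: left subtree has 8 nodes {elm, lily, teak, rose, fig, kale, ash, tulip}, right has 0 { }.
    Root tulip: left subtree has 7 nodes {elm, lily, teak, rose, fig, kale, ash}, right has 0 { }.
      Root kale: left subtree has 5 nodes {elm, lily, teak, rose, fig}, right has 1 {ash}.
        Root teak: left subtree has 2 nodes {elm, lily}, right has 2 {rose, fig}.
          Root elm: left subtree has 0 nodes { }, right has 1 {lily}.
          Root fig: left subtree has 1 node {rose}, right has 0 { }.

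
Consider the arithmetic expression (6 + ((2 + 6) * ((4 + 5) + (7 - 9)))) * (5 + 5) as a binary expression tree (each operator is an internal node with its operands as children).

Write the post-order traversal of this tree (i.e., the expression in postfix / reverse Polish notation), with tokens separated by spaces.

Post-order on an expression tree gives postfix notation: for each operator, emit left operand, right operand, then the operator.

6 2 6 + 4 5 + 7 9 - + * + 5 5 + *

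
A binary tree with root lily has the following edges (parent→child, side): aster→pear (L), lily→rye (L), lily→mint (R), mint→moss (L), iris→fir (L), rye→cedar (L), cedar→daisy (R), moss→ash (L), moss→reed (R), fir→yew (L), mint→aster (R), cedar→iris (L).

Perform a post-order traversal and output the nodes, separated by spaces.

Post-order visits the left subtree, then the right subtree, then the node.
At lily: go left to rye.
  At rye: go left to cedar.
    At cedar: go left to iris.
      At iris: go left to fir.
        At fir: go left to yew.
          yew is a leaf — visit yew.
        At fir: no right child.
        Visit fir.
      At iris: no right child.
      Visit iris.
    At cedar: go right to daisy.
      daisy is a leaf — visit daisy.
    Visit cedar.
  At rye: no right child.
  Visit rye.
At lily: go right to mint.
  At mint: go left to moss.
    At moss: go left to ash.
      ash is a leaf — visit ash.
    At moss: go right to reed.
      reed is a leaf — visit reed.
    Visit moss.
  At mint: go right to aster.
    At aster: go left to pear.
      pear is a leaf — visit pear.
    At aster: no right child.
    Visit aster.
  Visit mint.
Visit lily.

yew fir iris daisy cedar rye ash reed moss pear aster mint lily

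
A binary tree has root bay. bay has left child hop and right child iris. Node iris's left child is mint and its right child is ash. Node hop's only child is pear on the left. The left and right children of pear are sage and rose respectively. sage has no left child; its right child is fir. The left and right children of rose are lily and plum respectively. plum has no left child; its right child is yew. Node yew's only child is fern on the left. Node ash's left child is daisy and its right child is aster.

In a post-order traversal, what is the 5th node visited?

Post-order visits the left subtree, then the right subtree, then the node.
At bay: go left to hop.
  At hop: go left to pear.
    At pear: go left to sage.
      At sage: no left child.
      At sage: go right to fir.
        fir is a leaf — visit fir.
      Visit sage.
    At pear: go right to rose.
      At rose: go left to lily.
        lily is a leaf — visit lily.
      At rose: go right to plum.
        At plum: no left child.
        At plum: go right to yew.
          At yew: go left to fern.
            fern is a leaf — visit fern.
          At yew: no right child.
          Visit yew.
        Visit plum.
      Visit rose.
    Visit pear.
  At hop: no right child.
  Visit hop.
At bay: go right to iris.
  At iris: go left to mint.
    mint is a leaf — visit mint.
  At iris: go right to ash.
    At ash: go left to daisy.
      daisy is a leaf — visit daisy.
    At ash: go right to aster.
      aster is a leaf — visit aster.
    Visit ash.
  Visit iris.
Visit bay.
Full post-order sequence: fir, sage, lily, fern, yew, plum, rose, pear, hop, mint, daisy, aster, ash, iris, bay.

yew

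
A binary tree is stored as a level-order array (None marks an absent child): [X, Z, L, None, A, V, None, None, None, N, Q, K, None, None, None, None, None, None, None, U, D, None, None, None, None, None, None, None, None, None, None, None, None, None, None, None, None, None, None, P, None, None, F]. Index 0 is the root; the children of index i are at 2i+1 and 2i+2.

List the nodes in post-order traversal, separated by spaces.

Post-order visits the left subtree, then the right subtree, then the node.
At X: go left to Z.
  At Z: no left child.
  At Z: go right to A.
    At A: go left to N.
      At N: go left to U.
        At U: go left to P.
          P is a leaf — visit P.
        At U: no right child.
        Visit U.
      At N: go right to D.
        At D: no left child.
        At D: go right to F.
          F is a leaf — visit F.
        Visit D.
      Visit N.
    At A: go right to Q.
      Q is a leaf — visit Q.
    Visit A.
  Visit Z.
At X: go right to L.
  At L: go left to V.
    At V: go left to K.
      K is a leaf — visit K.
    At V: no right child.
    Visit V.
  At L: no right child.
  Visit L.
Visit X.

P U F D N Q A Z K V L X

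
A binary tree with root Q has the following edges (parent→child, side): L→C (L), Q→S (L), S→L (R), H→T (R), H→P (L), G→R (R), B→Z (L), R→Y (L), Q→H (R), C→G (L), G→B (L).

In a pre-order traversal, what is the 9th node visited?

Y

Pre-order visits the node, then its left subtree, then its right subtree.
Visit Q.
At Q: go left to S.
  Visit S.
  At S: no left child.
  At S: go right to L.
    Visit L.
    At L: go left to C.
      Visit C.
      At C: go left to G.
        Visit G.
        At G: go left to B.
          Visit B.
          At B: go left to Z.
            Z is a leaf — visit Z.
          At B: no right child.
        At G: go right to R.
          Visit R.
          At R: go left to Y.
            Y is a leaf — visit Y.
          At R: no right child.
      At C: no right child.
    At L: no right child.
At Q: go right to H.
  Visit H.
  At H: go left to P.
    P is a leaf — visit P.
  At H: go right to T.
    T is a leaf — visit T.
Full pre-order sequence: Q, S, L, C, G, B, Z, R, Y, H, P, T.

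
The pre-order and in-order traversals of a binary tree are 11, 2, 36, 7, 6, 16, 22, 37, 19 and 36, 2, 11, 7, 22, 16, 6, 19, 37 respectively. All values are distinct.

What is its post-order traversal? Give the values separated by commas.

36, 2, 22, 16, 19, 37, 6, 7, 11

The first element of pre-order is the root; it splits in-order into left and right subtrees.
Root 11: left subtree has 2 nodes {36, 2}, right has 6 {7, 22, 16, 6, 19, 37}.
  Root 2: left subtree has 1 node {36}, right has 0 { }.
  Root 7: left subtree has 0 nodes { }, right has 5 {22, 16, 6, 19, 37}.
    Root 6: left subtree has 2 nodes {22, 16}, right has 2 {19, 37}.
      Root 16: left subtree has 1 node {22}, right has 0 { }.
      Root 37: left subtree has 1 node {19}, right has 0 { }.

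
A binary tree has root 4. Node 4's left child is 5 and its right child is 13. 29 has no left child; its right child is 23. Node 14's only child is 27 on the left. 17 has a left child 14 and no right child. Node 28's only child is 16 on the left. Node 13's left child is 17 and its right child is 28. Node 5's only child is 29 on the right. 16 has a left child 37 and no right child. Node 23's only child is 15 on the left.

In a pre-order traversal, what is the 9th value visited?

Pre-order visits the node, then its left subtree, then its right subtree.
Visit 4.
At 4: go left to 5.
  Visit 5.
  At 5: no left child.
  At 5: go right to 29.
    Visit 29.
    At 29: no left child.
    At 29: go right to 23.
      Visit 23.
      At 23: go left to 15.
        15 is a leaf — visit 15.
      At 23: no right child.
At 4: go right to 13.
  Visit 13.
  At 13: go left to 17.
    Visit 17.
    At 17: go left to 14.
      Visit 14.
      At 14: go left to 27.
        27 is a leaf — visit 27.
      At 14: no right child.
    At 17: no right child.
  At 13: go right to 28.
    Visit 28.
    At 28: go left to 16.
      Visit 16.
      At 16: go left to 37.
        37 is a leaf — visit 37.
      At 16: no right child.
    At 28: no right child.
Full pre-order sequence: 4, 5, 29, 23, 15, 13, 17, 14, 27, 28, 16, 37.

27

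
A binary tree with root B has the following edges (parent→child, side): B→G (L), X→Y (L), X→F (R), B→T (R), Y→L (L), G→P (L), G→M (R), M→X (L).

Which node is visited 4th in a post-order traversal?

Post-order visits the left subtree, then the right subtree, then the node.
At B: go left to G.
  At G: go left to P.
    P is a leaf — visit P.
  At G: go right to M.
    At M: go left to X.
      At X: go left to Y.
        At Y: go left to L.
          L is a leaf — visit L.
        At Y: no right child.
        Visit Y.
      At X: go right to F.
        F is a leaf — visit F.
      Visit X.
    At M: no right child.
    Visit M.
  Visit G.
At B: go right to T.
  T is a leaf — visit T.
Visit B.
Full post-order sequence: P, L, Y, F, X, M, G, T, B.

F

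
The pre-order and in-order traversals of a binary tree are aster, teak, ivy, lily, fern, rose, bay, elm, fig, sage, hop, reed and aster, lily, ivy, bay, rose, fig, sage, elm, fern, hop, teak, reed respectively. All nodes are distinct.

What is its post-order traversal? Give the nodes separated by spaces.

lily bay sage fig elm rose hop fern ivy reed teak aster

The first element of pre-order is the root; it splits in-order into left and right subtrees.
Root aster: left subtree has 0 nodes { }, right has 11 {lily, ivy, bay, rose, fig, sage, elm, fern, hop, teak, reed}.
  Root teak: left subtree has 9 nodes {lily, ivy, bay, rose, fig, sage, elm, fern, hop}, right has 1 {reed}.
    Root ivy: left subtree has 1 node {lily}, right has 7 {bay, rose, fig, sage, elm, fern, hop}.
      Root fern: left subtree has 5 nodes {bay, rose, fig, sage, elm}, right has 1 {hop}.
        Root rose: left subtree has 1 node {bay}, right has 3 {fig, sage, elm}.
          Root elm: left subtree has 2 nodes {fig, sage}, right has 0 { }.
            Root fig: left subtree has 0 nodes { }, right has 1 {sage}.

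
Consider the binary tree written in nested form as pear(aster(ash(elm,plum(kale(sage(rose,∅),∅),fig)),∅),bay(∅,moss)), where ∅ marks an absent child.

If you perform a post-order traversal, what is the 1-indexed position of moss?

Post-order visits the left subtree, then the right subtree, then the node.
At pear: go left to aster.
  At aster: go left to ash.
    At ash: go left to elm.
      elm is a leaf — visit elm.
    At ash: go right to plum.
      At plum: go left to kale.
        At kale: go left to sage.
          At sage: go left to rose.
            rose is a leaf — visit rose.
          At sage: no right child.
          Visit sage.
        At kale: no right child.
        Visit kale.
      At plum: go right to fig.
        fig is a leaf — visit fig.
      Visit plum.
    Visit ash.
  At aster: no right child.
  Visit aster.
At pear: go right to bay.
  At bay: no left child.
  At bay: go right to moss.
    moss is a leaf — visit moss.
  Visit bay.
Visit pear.
Full post-order sequence: elm, rose, sage, kale, fig, plum, ash, aster, moss, bay, pear.

9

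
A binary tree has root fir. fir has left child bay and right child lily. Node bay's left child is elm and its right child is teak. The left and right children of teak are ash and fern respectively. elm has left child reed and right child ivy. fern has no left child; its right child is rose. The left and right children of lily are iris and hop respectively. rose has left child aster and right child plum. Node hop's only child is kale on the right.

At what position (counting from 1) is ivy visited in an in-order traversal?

3

In-order visits the left subtree, then the node, then the right subtree.
At fir: go left to bay.
  At bay: go left to elm.
    At elm: go left to reed.
      reed is a leaf — visit reed.
    Visit elm.
    At elm: go right to ivy.
      ivy is a leaf — visit ivy.
  Visit bay.
  At bay: go right to teak.
    At teak: go left to ash.
      ash is a leaf — visit ash.
    Visit teak.
    At teak: go right to fern.
      At fern: no left child.
      Visit fern.
      At fern: go right to rose.
        At rose: go left to aster.
          aster is a leaf — visit aster.
        Visit rose.
        At rose: go right to plum.
          plum is a leaf — visit plum.
Visit fir.
At fir: go right to lily.
  At lily: go left to iris.
    iris is a leaf — visit iris.
  Visit lily.
  At lily: go right to hop.
    At hop: no left child.
    Visit hop.
    At hop: go right to kale.
      kale is a leaf — visit kale.
Full in-order sequence: reed, elm, ivy, bay, ash, teak, fern, aster, rose, plum, fir, iris, lily, hop, kale.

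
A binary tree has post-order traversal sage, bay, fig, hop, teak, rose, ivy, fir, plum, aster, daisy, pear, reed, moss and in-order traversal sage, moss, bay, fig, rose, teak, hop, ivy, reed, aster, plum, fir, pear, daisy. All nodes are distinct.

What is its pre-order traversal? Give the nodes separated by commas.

The last element of post-order is the root; it splits in-order into left and right subtrees.
Root moss: left subtree has 1 node {sage}, right has 12 {bay, fig, rose, teak, hop, ivy, reed, aster, plum, fir, pear, daisy}.
  Root reed: left subtree has 6 nodes {bay, fig, rose, teak, hop, ivy}, right has 5 {aster, plum, fir, pear, daisy}.
    Root ivy: left subtree has 5 nodes {bay, fig, rose, teak, hop}, right has 0 { }.
      Root rose: left subtree has 2 nodes {bay, fig}, right has 2 {teak, hop}.
        Root fig: left subtree has 1 node {bay}, right has 0 { }.
        Root teak: left subtree has 0 nodes { }, right has 1 {hop}.
    Root pear: left subtree has 3 nodes {aster, plum, fir}, right has 1 {daisy}.
      Root aster: left subtree has 0 nodes { }, right has 2 {plum, fir}.
        Root plum: left subtree has 0 nodes { }, right has 1 {fir}.

moss, sage, reed, ivy, rose, fig, bay, teak, hop, pear, aster, plum, fir, daisy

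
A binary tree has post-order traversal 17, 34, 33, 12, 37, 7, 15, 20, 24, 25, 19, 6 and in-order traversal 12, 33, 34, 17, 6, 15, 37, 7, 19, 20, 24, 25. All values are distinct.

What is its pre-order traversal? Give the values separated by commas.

The last element of post-order is the root; it splits in-order into left and right subtrees.
Root 6: left subtree has 4 nodes {12, 33, 34, 17}, right has 7 {15, 37, 7, 19, 20, 24, 25}.
  Root 12: left subtree has 0 nodes { }, right has 3 {33, 34, 17}.
    Root 33: left subtree has 0 nodes { }, right has 2 {34, 17}.
      Root 34: left subtree has 0 nodes { }, right has 1 {17}.
  Root 19: left subtree has 3 nodes {15, 37, 7}, right has 3 {20, 24, 25}.
    Root 15: left subtree has 0 nodes { }, right has 2 {37, 7}.
      Root 7: left subtree has 1 node {37}, right has 0 { }.
    Root 25: left subtree has 2 nodes {20, 24}, right has 0 { }.
      Root 24: left subtree has 1 node {20}, right has 0 { }.

6, 12, 33, 34, 17, 19, 15, 7, 37, 25, 24, 20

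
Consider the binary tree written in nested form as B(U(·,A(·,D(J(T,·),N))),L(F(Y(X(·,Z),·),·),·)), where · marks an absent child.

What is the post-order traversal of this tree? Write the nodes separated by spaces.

T J N D A U Z X Y F L B

Post-order visits the left subtree, then the right subtree, then the node.
At B: go left to U.
  At U: no left child.
  At U: go right to A.
    At A: no left child.
    At A: go right to D.
      At D: go left to J.
        At J: go left to T.
          T is a leaf — visit T.
        At J: no right child.
        Visit J.
      At D: go right to N.
        N is a leaf — visit N.
      Visit D.
    Visit A.
  Visit U.
At B: go right to L.
  At L: go left to F.
    At F: go left to Y.
      At Y: go left to X.
        At X: no left child.
        At X: go right to Z.
          Z is a leaf — visit Z.
        Visit X.
      At Y: no right child.
      Visit Y.
    At F: no right child.
    Visit F.
  At L: no right child.
  Visit L.
Visit B.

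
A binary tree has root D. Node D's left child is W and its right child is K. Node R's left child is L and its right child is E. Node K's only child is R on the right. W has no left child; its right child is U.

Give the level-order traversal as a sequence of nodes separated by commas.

Level-order visits nodes level by level from the root, left to right within each level.
Level 0: D
Level 1: W, K
Level 2: U, R
Level 3: L, E

D, W, K, U, R, L, E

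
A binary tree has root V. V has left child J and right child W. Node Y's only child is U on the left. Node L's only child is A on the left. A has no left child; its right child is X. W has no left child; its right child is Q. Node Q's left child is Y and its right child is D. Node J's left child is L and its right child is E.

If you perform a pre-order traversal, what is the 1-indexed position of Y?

Pre-order visits the node, then its left subtree, then its right subtree.
Visit V.
At V: go left to J.
  Visit J.
  At J: go left to L.
    Visit L.
    At L: go left to A.
      Visit A.
      At A: no left child.
      At A: go right to X.
        X is a leaf — visit X.
    At L: no right child.
  At J: go right to E.
    E is a leaf — visit E.
At V: go right to W.
  Visit W.
  At W: no left child.
  At W: go right to Q.
    Visit Q.
    At Q: go left to Y.
      Visit Y.
      At Y: go left to U.
        U is a leaf — visit U.
      At Y: no right child.
    At Q: go right to D.
      D is a leaf — visit D.
Full pre-order sequence: V, J, L, A, X, E, W, Q, Y, U, D.

9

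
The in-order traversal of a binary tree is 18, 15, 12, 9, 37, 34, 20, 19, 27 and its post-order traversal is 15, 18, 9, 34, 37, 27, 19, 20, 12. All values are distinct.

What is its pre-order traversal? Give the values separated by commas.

12, 18, 15, 20, 37, 9, 34, 19, 27

The last element of post-order is the root; it splits in-order into left and right subtrees.
Root 12: left subtree has 2 nodes {18, 15}, right has 6 {9, 37, 34, 20, 19, 27}.
  Root 18: left subtree has 0 nodes { }, right has 1 {15}.
  Root 20: left subtree has 3 nodes {9, 37, 34}, right has 2 {19, 27}.
    Root 37: left subtree has 1 node {9}, right has 1 {34}.
    Root 19: left subtree has 0 nodes { }, right has 1 {27}.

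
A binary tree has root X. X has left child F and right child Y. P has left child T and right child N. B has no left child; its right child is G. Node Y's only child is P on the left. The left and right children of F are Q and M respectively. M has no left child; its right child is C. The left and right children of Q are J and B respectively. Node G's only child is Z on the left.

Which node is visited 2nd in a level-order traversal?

F

Level-order visits nodes level by level from the root, left to right within each level.
Level 0: X
Level 1: F, Y
Level 2: Q, M, P
Level 3: J, B, C, T, N
Level 4: G
Level 5: Z
Full level-order sequence: X, F, Y, Q, M, P, J, B, C, T, N, G, Z.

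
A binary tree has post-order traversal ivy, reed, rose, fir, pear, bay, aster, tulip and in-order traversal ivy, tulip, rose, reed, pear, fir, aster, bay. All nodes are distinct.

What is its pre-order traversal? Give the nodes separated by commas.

The last element of post-order is the root; it splits in-order into left and right subtrees.
Root tulip: left subtree has 1 node {ivy}, right has 6 {rose, reed, pear, fir, aster, bay}.
  Root aster: left subtree has 4 nodes {rose, reed, pear, fir}, right has 1 {bay}.
    Root pear: left subtree has 2 nodes {rose, reed}, right has 1 {fir}.
      Root rose: left subtree has 0 nodes { }, right has 1 {reed}.

tulip, ivy, aster, pear, rose, reed, fir, bay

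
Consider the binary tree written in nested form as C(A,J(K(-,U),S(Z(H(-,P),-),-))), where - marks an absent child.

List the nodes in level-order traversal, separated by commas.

Level-order visits nodes level by level from the root, left to right within each level.
Level 0: C
Level 1: A, J
Level 2: K, S
Level 3: U, Z
Level 4: H
Level 5: P

C, A, J, K, S, U, Z, H, P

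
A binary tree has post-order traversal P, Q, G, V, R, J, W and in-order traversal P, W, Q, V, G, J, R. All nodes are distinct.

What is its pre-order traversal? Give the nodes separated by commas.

W, P, J, V, Q, G, R

The last element of post-order is the root; it splits in-order into left and right subtrees.
Root W: left subtree has 1 node {P}, right has 5 {Q, V, G, J, R}.
  Root J: left subtree has 3 nodes {Q, V, G}, right has 1 {R}.
    Root V: left subtree has 1 node {Q}, right has 1 {G}.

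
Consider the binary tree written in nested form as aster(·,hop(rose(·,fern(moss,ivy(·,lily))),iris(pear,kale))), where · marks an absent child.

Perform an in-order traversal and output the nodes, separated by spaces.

aster rose moss fern ivy lily hop pear iris kale

In-order visits the left subtree, then the node, then the right subtree.
At aster: no left child.
Visit aster.
At aster: go right to hop.
  At hop: go left to rose.
    At rose: no left child.
    Visit rose.
    At rose: go right to fern.
      At fern: go left to moss.
        moss is a leaf — visit moss.
      Visit fern.
      At fern: go right to ivy.
        At ivy: no left child.
        Visit ivy.
        At ivy: go right to lily.
          lily is a leaf — visit lily.
  Visit hop.
  At hop: go right to iris.
    At iris: go left to pear.
      pear is a leaf — visit pear.
    Visit iris.
    At iris: go right to kale.
      kale is a leaf — visit kale.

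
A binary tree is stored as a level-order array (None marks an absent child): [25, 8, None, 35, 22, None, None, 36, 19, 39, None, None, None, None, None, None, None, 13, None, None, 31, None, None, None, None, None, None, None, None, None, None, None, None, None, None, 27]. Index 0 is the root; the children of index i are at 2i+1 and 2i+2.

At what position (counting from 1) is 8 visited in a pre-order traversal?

Pre-order visits the node, then its left subtree, then its right subtree.
Visit 25.
At 25: go left to 8.
  Visit 8.
  At 8: go left to 35.
    Visit 35.
    At 35: go left to 36.
      36 is a leaf — visit 36.
    At 35: go right to 19.
      Visit 19.
      At 19: go left to 13.
        Visit 13.
        At 13: go left to 27.
          27 is a leaf — visit 27.
        At 13: no right child.
      At 19: no right child.
  At 8: go right to 22.
    Visit 22.
    At 22: go left to 39.
      Visit 39.
      At 39: no left child.
      At 39: go right to 31.
        31 is a leaf — visit 31.
    At 22: no right child.
At 25: no right child.
Full pre-order sequence: 25, 8, 35, 36, 19, 13, 27, 22, 39, 31.

2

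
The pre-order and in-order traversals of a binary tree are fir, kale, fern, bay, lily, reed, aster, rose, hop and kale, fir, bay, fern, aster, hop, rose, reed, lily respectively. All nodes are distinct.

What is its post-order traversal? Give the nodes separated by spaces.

kale bay hop rose aster reed lily fern fir

The first element of pre-order is the root; it splits in-order into left and right subtrees.
Root fir: left subtree has 1 node {kale}, right has 7 {bay, fern, aster, hop, rose, reed, lily}.
  Root fern: left subtree has 1 node {bay}, right has 5 {aster, hop, rose, reed, lily}.
    Root lily: left subtree has 4 nodes {aster, hop, rose, reed}, right has 0 { }.
      Root reed: left subtree has 3 nodes {aster, hop, rose}, right has 0 { }.
        Root aster: left subtree has 0 nodes { }, right has 2 {hop, rose}.
          Root rose: left subtree has 1 node {hop}, right has 0 { }.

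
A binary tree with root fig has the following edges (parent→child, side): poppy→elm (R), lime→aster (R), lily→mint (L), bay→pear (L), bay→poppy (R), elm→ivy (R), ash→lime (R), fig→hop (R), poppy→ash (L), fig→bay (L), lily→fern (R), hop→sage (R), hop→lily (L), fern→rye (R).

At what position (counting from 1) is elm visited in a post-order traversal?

6

Post-order visits the left subtree, then the right subtree, then the node.
At fig: go left to bay.
  At bay: go left to pear.
    pear is a leaf — visit pear.
  At bay: go right to poppy.
    At poppy: go left to ash.
      At ash: no left child.
      At ash: go right to lime.
        At lime: no left child.
        At lime: go right to aster.
          aster is a leaf — visit aster.
        Visit lime.
      Visit ash.
    At poppy: go right to elm.
      At elm: no left child.
      At elm: go right to ivy.
        ivy is a leaf — visit ivy.
      Visit elm.
    Visit poppy.
  Visit bay.
At fig: go right to hop.
  At hop: go left to lily.
    At lily: go left to mint.
      mint is a leaf — visit mint.
    At lily: go right to fern.
      At fern: no left child.
      At fern: go right to rye.
        rye is a leaf — visit rye.
      Visit fern.
    Visit lily.
  At hop: go right to sage.
    sage is a leaf — visit sage.
  Visit hop.
Visit fig.
Full post-order sequence: pear, aster, lime, ash, ivy, elm, poppy, bay, mint, rye, fern, lily, sage, hop, fig.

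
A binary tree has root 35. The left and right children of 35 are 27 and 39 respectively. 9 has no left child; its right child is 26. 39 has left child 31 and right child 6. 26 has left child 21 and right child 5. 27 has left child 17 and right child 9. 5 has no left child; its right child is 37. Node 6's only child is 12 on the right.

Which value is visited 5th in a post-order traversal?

Post-order visits the left subtree, then the right subtree, then the node.
At 35: go left to 27.
  At 27: go left to 17.
    17 is a leaf — visit 17.
  At 27: go right to 9.
    At 9: no left child.
    At 9: go right to 26.
      At 26: go left to 21.
        21 is a leaf — visit 21.
      At 26: go right to 5.
        At 5: no left child.
        At 5: go right to 37.
          37 is a leaf — visit 37.
        Visit 5.
      Visit 26.
    Visit 9.
  Visit 27.
At 35: go right to 39.
  At 39: go left to 31.
    31 is a leaf — visit 31.
  At 39: go right to 6.
    At 6: no left child.
    At 6: go right to 12.
      12 is a leaf — visit 12.
    Visit 6.
  Visit 39.
Visit 35.
Full post-order sequence: 17, 21, 37, 5, 26, 9, 27, 31, 12, 6, 39, 35.

26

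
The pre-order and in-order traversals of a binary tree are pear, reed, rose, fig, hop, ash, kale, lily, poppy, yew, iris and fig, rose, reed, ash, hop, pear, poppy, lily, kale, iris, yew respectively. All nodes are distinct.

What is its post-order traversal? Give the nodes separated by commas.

The first element of pre-order is the root; it splits in-order into left and right subtrees.
Root pear: left subtree has 5 nodes {fig, rose, reed, ash, hop}, right has 5 {poppy, lily, kale, iris, yew}.
  Root reed: left subtree has 2 nodes {fig, rose}, right has 2 {ash, hop}.
    Root rose: left subtree has 1 node {fig}, right has 0 { }.
    Root hop: left subtree has 1 node {ash}, right has 0 { }.
  Root kale: left subtree has 2 nodes {poppy, lily}, right has 2 {iris, yew}.
    Root lily: left subtree has 1 node {poppy}, right has 0 { }.
    Root yew: left subtree has 1 node {iris}, right has 0 { }.

fig, rose, ash, hop, reed, poppy, lily, iris, yew, kale, pear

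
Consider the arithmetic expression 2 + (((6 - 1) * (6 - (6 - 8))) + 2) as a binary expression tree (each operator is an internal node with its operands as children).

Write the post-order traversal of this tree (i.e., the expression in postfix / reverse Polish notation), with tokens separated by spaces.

2 6 1 - 6 6 8 - - * 2 + +

Post-order on an expression tree gives postfix notation: for each operator, emit left operand, right operand, then the operator.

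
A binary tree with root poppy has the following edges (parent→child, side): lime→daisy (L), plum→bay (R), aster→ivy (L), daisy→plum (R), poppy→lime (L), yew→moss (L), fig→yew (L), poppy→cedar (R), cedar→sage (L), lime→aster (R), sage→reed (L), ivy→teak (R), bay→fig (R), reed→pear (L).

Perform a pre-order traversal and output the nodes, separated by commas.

Pre-order visits the node, then its left subtree, then its right subtree.
Visit poppy.
At poppy: go left to lime.
  Visit lime.
  At lime: go left to daisy.
    Visit daisy.
    At daisy: no left child.
    At daisy: go right to plum.
      Visit plum.
      At plum: no left child.
      At plum: go right to bay.
        Visit bay.
        At bay: no left child.
        At bay: go right to fig.
          Visit fig.
          At fig: go left to yew.
            Visit yew.
            At yew: go left to moss.
              moss is a leaf — visit moss.
            At yew: no right child.
          At fig: no right child.
  At lime: go right to aster.
    Visit aster.
    At aster: go left to ivy.
      Visit ivy.
      At ivy: no left child.
      At ivy: go right to teak.
        teak is a leaf — visit teak.
    At aster: no right child.
At poppy: go right to cedar.
  Visit cedar.
  At cedar: go left to sage.
    Visit sage.
    At sage: go left to reed.
      Visit reed.
      At reed: go left to pear.
        pear is a leaf — visit pear.
      At reed: no right child.
    At sage: no right child.
  At cedar: no right child.

poppy, lime, daisy, plum, bay, fig, yew, moss, aster, ivy, teak, cedar, sage, reed, pear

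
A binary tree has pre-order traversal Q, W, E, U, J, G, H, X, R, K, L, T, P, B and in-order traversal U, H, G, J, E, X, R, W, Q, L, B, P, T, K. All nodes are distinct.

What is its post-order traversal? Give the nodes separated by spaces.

H G J U R X E W B P T L K Q

The first element of pre-order is the root; it splits in-order into left and right subtrees.
Root Q: left subtree has 8 nodes {U, H, G, J, E, X, R, W}, right has 5 {L, B, P, T, K}.
  Root W: left subtree has 7 nodes {U, H, G, J, E, X, R}, right has 0 { }.
    Root E: left subtree has 4 nodes {U, H, G, J}, right has 2 {X, R}.
      Root U: left subtree has 0 nodes { }, right has 3 {H, G, J}.
        Root J: left subtree has 2 nodes {H, G}, right has 0 { }.
          Root G: left subtree has 1 node {H}, right has 0 { }.
      Root X: left subtree has 0 nodes { }, right has 1 {R}.
  Root K: left subtree has 4 nodes {L, B, P, T}, right has 0 { }.
    Root L: left subtree has 0 nodes { }, right has 3 {B, P, T}.
      Root T: left subtree has 2 nodes {B, P}, right has 0 { }.
        Root P: left subtree has 1 node {B}, right has 0 { }.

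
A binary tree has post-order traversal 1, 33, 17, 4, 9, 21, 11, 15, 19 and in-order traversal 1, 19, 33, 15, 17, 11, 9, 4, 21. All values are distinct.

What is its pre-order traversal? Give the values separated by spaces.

19 1 15 33 11 17 21 9 4

The last element of post-order is the root; it splits in-order into left and right subtrees.
Root 19: left subtree has 1 node {1}, right has 7 {33, 15, 17, 11, 9, 4, 21}.
  Root 15: left subtree has 1 node {33}, right has 5 {17, 11, 9, 4, 21}.
    Root 11: left subtree has 1 node {17}, right has 3 {9, 4, 21}.
      Root 21: left subtree has 2 nodes {9, 4}, right has 0 { }.
        Root 9: left subtree has 0 nodes { }, right has 1 {4}.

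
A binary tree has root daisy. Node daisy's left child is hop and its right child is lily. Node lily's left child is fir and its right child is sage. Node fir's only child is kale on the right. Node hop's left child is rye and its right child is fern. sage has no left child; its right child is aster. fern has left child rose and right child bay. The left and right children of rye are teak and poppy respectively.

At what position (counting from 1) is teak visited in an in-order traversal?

1

In-order visits the left subtree, then the node, then the right subtree.
At daisy: go left to hop.
  At hop: go left to rye.
    At rye: go left to teak.
      teak is a leaf — visit teak.
    Visit rye.
    At rye: go right to poppy.
      poppy is a leaf — visit poppy.
  Visit hop.
  At hop: go right to fern.
    At fern: go left to rose.
      rose is a leaf — visit rose.
    Visit fern.
    At fern: go right to bay.
      bay is a leaf — visit bay.
Visit daisy.
At daisy: go right to lily.
  At lily: go left to fir.
    At fir: no left child.
    Visit fir.
    At fir: go right to kale.
      kale is a leaf — visit kale.
  Visit lily.
  At lily: go right to sage.
    At sage: no left child.
    Visit sage.
    At sage: go right to aster.
      aster is a leaf — visit aster.
Full in-order sequence: teak, rye, poppy, hop, rose, fern, bay, daisy, fir, kale, lily, sage, aster.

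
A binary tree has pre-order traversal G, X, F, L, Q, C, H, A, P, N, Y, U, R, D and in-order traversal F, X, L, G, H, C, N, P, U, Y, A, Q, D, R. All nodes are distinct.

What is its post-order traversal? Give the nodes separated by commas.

F, L, X, H, N, U, Y, P, A, C, D, R, Q, G

The first element of pre-order is the root; it splits in-order into left and right subtrees.
Root G: left subtree has 3 nodes {F, X, L}, right has 10 {H, C, N, P, U, Y, A, Q, D, R}.
  Root X: left subtree has 1 node {F}, right has 1 {L}.
  Root Q: left subtree has 7 nodes {H, C, N, P, U, Y, A}, right has 2 {D, R}.
    Root C: left subtree has 1 node {H}, right has 5 {N, P, U, Y, A}.
      Root A: left subtree has 4 nodes {N, P, U, Y}, right has 0 { }.
        Root P: left subtree has 1 node {N}, right has 2 {U, Y}.
          Root Y: left subtree has 1 node {U}, right has 0 { }.
    Root R: left subtree has 1 node {D}, right has 0 { }.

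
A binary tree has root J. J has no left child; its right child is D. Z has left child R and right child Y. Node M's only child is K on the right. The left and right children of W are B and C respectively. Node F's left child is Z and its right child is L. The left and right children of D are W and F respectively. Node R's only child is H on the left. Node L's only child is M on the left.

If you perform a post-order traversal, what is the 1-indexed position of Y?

Post-order visits the left subtree, then the right subtree, then the node.
At J: no left child.
At J: go right to D.
  At D: go left to W.
    At W: go left to B.
      B is a leaf — visit B.
    At W: go right to C.
      C is a leaf — visit C.
    Visit W.
  At D: go right to F.
    At F: go left to Z.
      At Z: go left to R.
        At R: go left to H.
          H is a leaf — visit H.
        At R: no right child.
        Visit R.
      At Z: go right to Y.
        Y is a leaf — visit Y.
      Visit Z.
    At F: go right to L.
      At L: go left to M.
        At M: no left child.
        At M: go right to K.
          K is a leaf — visit K.
        Visit M.
      At L: no right child.
      Visit L.
    Visit F.
  Visit D.
Visit J.
Full post-order sequence: B, C, W, H, R, Y, Z, K, M, L, F, D, J.

6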